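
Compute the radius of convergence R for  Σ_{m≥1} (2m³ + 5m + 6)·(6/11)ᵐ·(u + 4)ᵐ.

R = 11/6

Apply the ratio test: |a_{m+1}| / |a_m| = [(2(m+1)³ + 5(m+1) + 6)/(2m³ + 5m + 6)] · 6/11, which tends to 6/11 as m → ∞.
Convergence for |u + 4| · 6/11 < 1, i.e. |u + 4| < 11/6. So R = 11/6.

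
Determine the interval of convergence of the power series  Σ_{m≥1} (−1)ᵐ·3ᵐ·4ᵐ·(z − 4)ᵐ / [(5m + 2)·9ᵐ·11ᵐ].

By the ratio test, |a_{m+1}/a_m| = [(5m + 2)/(5(m+1) + 2)] · 3·4/(9·11) → 4/33.
Convergence for |z − 4| · 4/33 < 1, i.e. |z − 4| < 33/4. So R = 33/4.
When z = 49/4, an alternating series whose terms decrease to 0 in absolute value, so it converges by the Leibniz criterion.
At z = -17/4: the terms behave like c/m; limit comparison with the harmonic series gives divergence.

(-17/4, 49/4]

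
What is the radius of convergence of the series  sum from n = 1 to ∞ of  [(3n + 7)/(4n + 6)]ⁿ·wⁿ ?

R = 4/3

By the Cauchy root test, |a_n|^(1/n) = (3n + 7)/(4n + 6) → 3/4.
Thus R = 1/(3/4) = 4/3.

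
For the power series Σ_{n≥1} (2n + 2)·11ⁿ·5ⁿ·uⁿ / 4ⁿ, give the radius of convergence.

Apply the ratio test: |a_{n+1}| / |a_n| = [(2(n+1) + 2)/(2n + 2)] · 11·5/4, which tends to 55/4 as n → ∞.
Hence the series converges for |u| < 1/(55/4) = 4/55, so the radius of convergence is 4/55.

R = 4/55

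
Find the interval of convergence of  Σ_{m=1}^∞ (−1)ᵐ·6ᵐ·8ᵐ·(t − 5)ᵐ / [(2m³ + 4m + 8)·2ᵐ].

[119/24, 121/24]

The ratio of consecutive coefficients is [(2m³ + 4m + 8)/(2(m+1)³ + 4(m+1) + 8)] · 6·8/2 → 24.
The series converges when 24 · |t − 5| < 1, giving R = 1/24.
Endpoint t = 121/24: absolute convergence follows by limit comparison with Σ 1/m³.
When t = 119/24, absolute convergence follows by limit comparison with Σ 1/m³.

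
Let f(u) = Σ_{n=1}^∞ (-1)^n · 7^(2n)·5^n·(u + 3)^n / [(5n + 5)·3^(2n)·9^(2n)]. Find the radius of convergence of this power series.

R = 729/245

Apply the ratio test: |a_{n+1}| / |a_n| = [(5n + 5)/(5(n+1) + 5)] · 49·5/(9·81), which tends to 245/729 as n → ∞.
Thus R = 1/(245/729) = 729/245.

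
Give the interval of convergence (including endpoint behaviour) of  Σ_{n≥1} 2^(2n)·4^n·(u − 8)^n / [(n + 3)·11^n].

[117/16, 139/16)

Ratio test: |a_{n+1}/a_n| = [(n + 3)/((n+1) + 3)] · 4·4/11 → 16/11 as n → ∞.
The series converges when 16/11 · |u − 8| < 1, giving R = 11/16.
Endpoint u = 139/16: the terms behave like c/n; limit comparison with the harmonic series gives divergence.
Check u = 117/16: an alternating series whose terms decrease to 0 in absolute value, so it converges by the Leibniz criterion.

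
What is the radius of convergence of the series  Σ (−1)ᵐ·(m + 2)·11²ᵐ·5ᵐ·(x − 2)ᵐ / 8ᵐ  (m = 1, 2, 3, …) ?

R = 8/605

Apply the ratio test: |a_{m+1}| / |a_m| = [((m+1) + 2)/(m + 2)] · 121·5/8, which tends to 605/8 as m → ∞.
Thus R = 1/(605/8) = 8/605.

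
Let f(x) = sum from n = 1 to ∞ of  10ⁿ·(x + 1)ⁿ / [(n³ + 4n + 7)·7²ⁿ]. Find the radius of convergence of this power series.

Ratio test: |a_{n+1}/a_n| = [(n³ + 4n + 7)/((n+1)³ + 4(n+1) + 7)] · 10/49 → 10/49 as n → ∞.
Convergence for |x + 1| · 10/49 < 1, i.e. |x + 1| < 49/10. So R = 49/10.

R = 49/10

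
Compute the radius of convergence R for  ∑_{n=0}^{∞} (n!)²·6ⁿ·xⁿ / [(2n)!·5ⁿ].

Apply the ratio test: |a_{n+1}| / |a_n| = (n+1)²/[(2n+1)·(2n+2)] · 6/5, which tends to 3/10 as n → ∞.
The series converges when 3/10 · |x| < 1, giving R = 10/3.

R = 10/3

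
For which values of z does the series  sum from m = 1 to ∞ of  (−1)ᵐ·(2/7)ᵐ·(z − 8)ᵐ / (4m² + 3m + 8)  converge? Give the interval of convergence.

[9/2, 23/2]

The ratio of consecutive coefficients is [(4m² + 3m + 8)/(4(m+1)² + 3(m+1) + 8)] · 2/7 → 2/7.
Convergence for |z − 8| · 2/7 < 1, i.e. |z − 8| < 7/2. So R = 7/2.
Check z = 23/2: the terms are on the order of 1/m², so the series converges absolutely by comparison with the p-series (p = 2 > 1).
At z = 9/2: the series is dominated by a constant times Σ 1/m², which converges (p = 2 > 1).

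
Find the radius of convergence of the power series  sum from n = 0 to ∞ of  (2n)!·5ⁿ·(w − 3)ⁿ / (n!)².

R = 1/20

The ratio of consecutive coefficients is (2n+1)·(2n+2)/(n+1)² · 5 → 20.
Thus R = 1/(20) = 1/20.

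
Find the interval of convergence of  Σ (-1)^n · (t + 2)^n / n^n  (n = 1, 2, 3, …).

(−∞, ∞)

Root test: |a_n|^(1/n) = 1/n → 0.
Since the n-th root of |a_n| tends to 0, the series converges for all real t; R = ∞.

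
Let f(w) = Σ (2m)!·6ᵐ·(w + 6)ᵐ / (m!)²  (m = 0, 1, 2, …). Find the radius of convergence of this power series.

Ratio test: |a_{m+1}/a_m| = (2m+1)·(2m+2)/(m+1)² · 6 → 24 as m → ∞.
Thus R = 1/(24) = 1/24.

R = 1/24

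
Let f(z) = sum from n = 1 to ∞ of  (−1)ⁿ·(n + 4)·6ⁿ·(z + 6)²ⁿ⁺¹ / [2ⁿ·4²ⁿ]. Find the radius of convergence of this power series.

By the ratio test, |a_{n+1}/a_n| = [((n+1) + 4)/(n + 4)] · 6/(2·16) → 3/16.
Writing y = (z + 6)², the series in y has radius 16/3, so |z + 6| < √(16/3) and R = 4√3/3.

R = 4√3/3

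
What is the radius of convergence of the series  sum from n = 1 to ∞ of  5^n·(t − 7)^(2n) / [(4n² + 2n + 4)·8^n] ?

R = 2√10/5

Ratio test: |a_{n+1}/a_n| = [(4n² + 2n + 4)/(4(n+1)² + 2(n+1) + 4)] · 5/8 → 5/8 as n → ∞.
Since the exponent of (t − 7) increases by 2 each term, convergence requires |t − 7|² < 8/5, hence R = 2√10/5.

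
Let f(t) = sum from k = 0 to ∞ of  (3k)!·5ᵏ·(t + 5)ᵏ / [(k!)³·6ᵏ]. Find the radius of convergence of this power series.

Ratio test: |a_{k+1}/a_k| = (3k+1)·(3k+2)·(3k+3)/(k+1)³ · 5/6 → 45/2 as k → ∞.
Convergence for |t + 5| · 45/2 < 1, i.e. |t + 5| < 2/45. So R = 2/45.

R = 2/45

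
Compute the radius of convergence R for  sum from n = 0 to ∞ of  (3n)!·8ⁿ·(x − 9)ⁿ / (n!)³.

R = 1/216

The ratio of consecutive coefficients is (3n+1)·(3n+2)·(3n+3)/(n+1)³ · 8 → 216.
Thus R = 1/(216) = 1/216.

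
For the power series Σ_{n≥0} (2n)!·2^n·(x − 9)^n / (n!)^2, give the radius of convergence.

R = 1/8

By the ratio test, |a_{n+1}/a_n| = (2n+1)·(2n+2)/(n+1)² · 2 → 8.
Hence the series converges for |x − 9| < 1/(8) = 1/8, so the radius of convergence is 1/8.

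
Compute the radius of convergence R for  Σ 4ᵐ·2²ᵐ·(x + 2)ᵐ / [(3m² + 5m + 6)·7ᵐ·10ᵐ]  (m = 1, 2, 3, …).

The ratio of consecutive coefficients is [(3m² + 5m + 6)/(3(m+1)² + 5(m+1) + 6)] · 4·4/(7·10) → 8/35.
Convergence for |x + 2| · 8/35 < 1, i.e. |x + 2| < 35/8. So R = 35/8.

R = 35/8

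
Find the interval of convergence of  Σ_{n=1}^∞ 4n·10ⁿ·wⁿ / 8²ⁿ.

(-32/5, 32/5)

Ratio test: |a_{n+1}/a_n| = [4(n+1)/4n] · 10/64 → 5/32 as n → ∞.
Convergence for |w| · 5/32 < 1, i.e. |w| < 32/5. So R = 32/5.
Check w = 32/5: the n-th term does not approach 0; divergence by the term test.
At w = -32/5: the terms do not tend to 0, so the series diverges.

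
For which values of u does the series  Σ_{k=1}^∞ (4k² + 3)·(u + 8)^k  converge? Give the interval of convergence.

(-9, -7)

By the ratio test, |a_{k+1}/a_k| = (4(k+1)² + 3)/(4k² + 3) → 1.
Hence R = 1.
Check u = -7: the k-th term does not approach 0; divergence by the term test.
Check u = -9: the k-th term does not approach 0; divergence by the term test.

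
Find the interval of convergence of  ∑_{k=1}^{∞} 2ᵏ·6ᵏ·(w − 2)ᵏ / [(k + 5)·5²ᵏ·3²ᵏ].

[-67/4, 83/4)

Apply the ratio test: |a_{k+1}| / |a_k| = [(k + 5)/((k+1) + 5)] · 2·6/(25·9), which tends to 4/75 as k → ∞.
The series converges when 4/75 · |w − 2| < 1, giving R = 75/4.
Endpoint w = 83/4: the terms are asymptotic to a nonzero constant times 1/k, so the series diverges by limit comparison with Σ 1/k.
Check w = -67/4: an alternating series whose terms decrease to 0 in absolute value, so it converges by the Leibniz criterion.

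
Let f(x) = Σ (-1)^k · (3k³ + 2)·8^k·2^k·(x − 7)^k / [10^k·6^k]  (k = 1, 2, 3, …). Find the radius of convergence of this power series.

The ratio of consecutive coefficients is [(3(k+1)³ + 2)/(3k³ + 2)] · 8·2/(10·6) → 4/15.
Convergence for |x − 7| · 4/15 < 1, i.e. |x − 7| < 15/4. So R = 15/4.

R = 15/4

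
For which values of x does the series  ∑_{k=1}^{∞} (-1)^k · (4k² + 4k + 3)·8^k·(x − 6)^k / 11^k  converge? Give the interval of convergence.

(37/8, 59/8)

Ratio test: |a_{k+1}/a_k| = [(4(k+1)² + 4(k+1) + 3)/(4k² + 4k + 3)] · 8/11 → 8/11 as k → ∞.
Convergence for |x − 6| · 8/11 < 1, i.e. |x − 6| < 11/8. So R = 11/8.
Check x = 59/8: the k-th term does not approach 0; divergence by the term test.
At x = 37/8: the terms have absolute value of order k², which does not tend to 0, so the series diverges by the divergence test.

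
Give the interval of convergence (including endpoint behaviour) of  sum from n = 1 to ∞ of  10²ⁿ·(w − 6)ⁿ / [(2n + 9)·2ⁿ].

[299/50, 301/50)

By the ratio test, |a_{n+1}/a_n| = [(2n + 9)/(2(n+1) + 9)] · 100/2 → 50.
Convergence for |w − 6| · 50 < 1, i.e. |w − 6| < 1/50. So R = 1/50.
At w = 301/50: comparison with the harmonic series Σ 1/n shows the series diverges.
At w = 299/50: the terms alternate in sign and decrease monotonically to 0 in absolute value (size ~ c/n), so the alternating series test gives convergence.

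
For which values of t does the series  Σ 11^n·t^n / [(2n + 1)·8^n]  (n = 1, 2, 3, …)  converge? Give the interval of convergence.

By the ratio test, |a_{n+1}/a_n| = [(2n + 1)/(2(n+1) + 1)] · 11/8 → 11/8.
Hence the series converges for |t| < 1/(11/8) = 8/11, so the radius of convergence is 8/11.
Endpoint t = 8/11: the terms are asymptotic to a nonzero constant times 1/n, so the series diverges by limit comparison with Σ 1/n.
When t = -8/11, convergence follows from the alternating series test (terms decrease monotonically to 0).

[-8/11, 8/11)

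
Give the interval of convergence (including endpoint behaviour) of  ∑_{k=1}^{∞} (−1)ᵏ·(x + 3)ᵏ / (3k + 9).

Apply the ratio test: |a_{k+1}| / |a_k| = (3k + 9)/(3(k+1) + 9), which tends to 1 as k → ∞.
Hence R = 1.
Endpoint x = -2: the terms alternate in sign and decrease monotonically to 0 in absolute value (size ~ c/k), so the alternating series test gives convergence.
Check x = -4: the terms are asymptotic to a nonzero constant times 1/k, so the series diverges by limit comparison with Σ 1/k.

(-4, -2]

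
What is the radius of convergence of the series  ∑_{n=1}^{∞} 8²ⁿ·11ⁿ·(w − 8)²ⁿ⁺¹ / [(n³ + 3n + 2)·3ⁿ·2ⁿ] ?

R = √66/88

Ratio test: |a_{n+1}/a_n| = [(n³ + 3n + 2)/((n+1)³ + 3(n+1) + 2)] · 64·11/(3·2) → 352/3 as n → ∞.
Since the exponent of (w − 8) increases by 2 each term, convergence requires |w − 8|² < 3/352, hence R = √66/88.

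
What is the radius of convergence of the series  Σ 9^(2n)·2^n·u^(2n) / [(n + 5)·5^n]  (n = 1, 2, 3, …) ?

R = √10/18

The ratio of consecutive coefficients is [(n + 5)/((n+1) + 5)] · 81·2/5 → 162/5.
Successive powers of u differ by 2, so the series converges when |u|² · 162/5 < 1, i.e. |u| < √(5/162). So R = √10/18.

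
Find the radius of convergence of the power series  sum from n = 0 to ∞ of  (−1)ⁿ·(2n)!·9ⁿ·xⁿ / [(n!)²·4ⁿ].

R = 1/9

By the ratio test, |a_{n+1}/a_n| = (2n+1)·(2n+2)/(n+1)² · 9/4 → 9.
Hence the series converges for |x| < 1/(9) = 1/9, so the radius of convergence is 1/9.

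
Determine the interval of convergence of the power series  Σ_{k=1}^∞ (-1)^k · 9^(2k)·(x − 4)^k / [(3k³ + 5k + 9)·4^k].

[320/81, 328/81]

By the ratio test, |a_{k+1}/a_k| = [(3k³ + 5k + 9)/(3(k+1)³ + 5(k+1) + 9)] · 81/4 → 81/4.
Thus R = 1/(81/4) = 4/81.
Check x = 328/81: absolute convergence follows by limit comparison with Σ 1/k³.
At x = 320/81: absolute convergence follows by limit comparison with Σ 1/k³.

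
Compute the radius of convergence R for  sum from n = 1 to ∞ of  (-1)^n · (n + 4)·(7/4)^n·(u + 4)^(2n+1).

R = 2√7/7

Ratio test: |a_{n+1}/a_n| = [((n+1) + 4)/(n + 4)] · 7/4 → 7/4 as n → ∞.
Since the exponent of (u + 4) increases by 2 each term, convergence requires |u + 4|² < 4/7, hence R = 2√7/7.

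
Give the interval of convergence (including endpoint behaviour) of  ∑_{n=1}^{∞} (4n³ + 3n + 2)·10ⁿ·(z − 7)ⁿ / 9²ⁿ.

(-11/10, 151/10)

Apply the ratio test: |a_{n+1}| / |a_n| = [(4(n+1)³ + 3(n+1) + 2)/(4n³ + 3n + 2)] · 10/81, which tends to 10/81 as n → ∞.
Convergence for |z − 7| · 10/81 < 1, i.e. |z − 7| < 81/10. So R = 81/10.
When z = 151/10, the terms do not tend to 0, so the series diverges.
When z = -11/10, the n-th term does not approach 0; divergence by the term test.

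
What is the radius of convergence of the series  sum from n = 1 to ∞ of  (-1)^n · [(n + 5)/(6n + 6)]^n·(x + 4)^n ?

R = 6

By the Cauchy root test, |a_n|^(1/n) = (n + 5)/(6n + 6) → 1/6.
The series converges when 1/6 · |x + 4| < 1, giving R = 6.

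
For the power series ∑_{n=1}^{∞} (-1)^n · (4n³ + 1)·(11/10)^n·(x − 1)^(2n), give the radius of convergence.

R = √110/11

By the ratio test, |a_{n+1}/a_n| = [(4(n+1)³ + 1)/(4n³ + 1)] · 11/10 → 11/10.
Writing y = (x − 1)², the series in y has radius 10/11, so |x − 1| < √(10/11) and R = √110/11.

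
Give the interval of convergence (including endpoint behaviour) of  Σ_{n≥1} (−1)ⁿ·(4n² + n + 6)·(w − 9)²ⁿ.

Apply the ratio test: |a_{n+1}| / |a_n| = (4(n+1)² + (n+1) + 6)/(4n² + n + 6), which tends to 1 as n → ∞.
Successive powers of (w − 9) differ by 2, so the series converges when |w − 9|² · 1 < 1, i.e. |w − 9| < √(1) = 1. So R = 1.
Check w = 10: the terms do not tend to 0, so the series diverges.
Check w = 8: the terms do not tend to 0, so the series diverges.

(8, 10)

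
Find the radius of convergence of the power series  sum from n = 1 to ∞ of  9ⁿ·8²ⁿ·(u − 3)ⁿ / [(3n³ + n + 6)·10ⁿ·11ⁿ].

R = 55/288

The ratio of consecutive coefficients is [(3n³ + n + 6)/(3(n+1)³ + (n+1) + 6)] · 9·64/(10·11) → 288/55.
Convergence for |u − 3| · 288/55 < 1, i.e. |u − 3| < 55/288. So R = 55/288.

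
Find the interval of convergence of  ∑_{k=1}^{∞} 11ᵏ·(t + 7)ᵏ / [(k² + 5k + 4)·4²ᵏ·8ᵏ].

By the ratio test, |a_{k+1}/a_k| = [(k² + 5k + 4)/((k+1)² + 5(k+1) + 4)] · 11/(16·8) → 11/128.
The series converges when 11/128 · |t + 7| < 1, giving R = 128/11.
Endpoint t = 51/11: the terms are on the order of 1/k², so the series converges absolutely by comparison with the p-series (p = 2 > 1).
Check t = -205/11: the terms are on the order of 1/k², so the series converges absolutely by comparison with the p-series (p = 2 > 1).

[-205/11, 51/11]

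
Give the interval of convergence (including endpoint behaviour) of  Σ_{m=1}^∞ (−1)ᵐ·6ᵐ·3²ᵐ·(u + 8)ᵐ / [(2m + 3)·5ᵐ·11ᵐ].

(-487/54, -377/54]

Ratio test: |a_{m+1}/a_m| = [(2m + 3)/(2(m+1) + 3)] · 6·9/(5·11) → 54/55 as m → ∞.
Hence the series converges for |u + 8| < 1/(54/55) = 55/54, so the radius of convergence is 55/54.
When u = -377/54, convergence follows from the alternating series test (terms decrease monotonically to 0).
Check u = -487/54: comparison with the harmonic series Σ 1/m shows the series diverges.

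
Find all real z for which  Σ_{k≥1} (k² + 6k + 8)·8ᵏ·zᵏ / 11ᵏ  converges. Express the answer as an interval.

Ratio test: |a_{k+1}/a_k| = [((k+1)² + 6(k+1) + 8)/(k² + 6k + 8)] · 8/11 → 8/11 as k → ∞.
Thus R = 1/(8/11) = 11/8.
Check z = 11/8: the terms do not tend to 0, so the series diverges.
When z = -11/8, the terms do not tend to 0, so the series diverges.

(-11/8, 11/8)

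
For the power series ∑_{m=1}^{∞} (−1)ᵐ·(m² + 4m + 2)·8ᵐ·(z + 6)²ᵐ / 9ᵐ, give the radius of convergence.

By the ratio test, |a_{m+1}/a_m| = [((m+1)² + 4(m+1) + 2)/(m² + 4m + 2)] · 8/9 → 8/9.
Successive powers of (z + 6) differ by 2, so the series converges when |z + 6|² · 8/9 < 1, i.e. |z + 6| < √(9/8). So R = 3√2/4.

R = 3√2/4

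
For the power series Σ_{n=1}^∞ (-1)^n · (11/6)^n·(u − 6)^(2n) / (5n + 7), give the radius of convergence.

R = √66/11

The ratio of consecutive coefficients is [(5n + 7)/(5(n+1) + 7)] · 11/6 → 11/6.
Since the exponent of (u − 6) increases by 2 each term, convergence requires |u − 6|² < 6/11, hence R = √66/11.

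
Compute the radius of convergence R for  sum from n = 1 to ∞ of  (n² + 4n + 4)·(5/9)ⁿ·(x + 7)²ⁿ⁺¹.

R = 3√5/5

The ratio of consecutive coefficients is [((n+1)² + 4(n+1) + 4)/(n² + 4n + 4)] · 5/9 → 5/9.
Writing y = (x + 7)², the series in y has radius 9/5, so |x + 7| < √(9/5) and R = 3√5/5.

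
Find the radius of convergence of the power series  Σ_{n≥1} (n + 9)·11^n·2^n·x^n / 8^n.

The ratio of consecutive coefficients is [((n+1) + 9)/(n + 9)] · 11·2/8 → 11/4.
The series converges when 11/4 · |x| < 1, giving R = 4/11.

R = 4/11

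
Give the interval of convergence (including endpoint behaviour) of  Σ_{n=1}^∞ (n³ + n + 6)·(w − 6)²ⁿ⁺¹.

(5, 7)

Ratio test: |a_{n+1}/a_n| = ((n+1)³ + (n+1) + 6)/(n³ + n + 6) → 1 as n → ∞.
Successive powers of (w − 6) differ by 2, so the series converges when |w − 6|² · 1 < 1, i.e. |w − 6| < √(1) = 1. So R = 1.
Endpoint w = 7: the n-th term does not approach 0; divergence by the term test.
Endpoint w = 5: the n-th term does not approach 0; divergence by the term test.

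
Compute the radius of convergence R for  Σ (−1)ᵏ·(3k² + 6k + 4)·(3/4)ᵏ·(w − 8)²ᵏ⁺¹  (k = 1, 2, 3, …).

Apply the ratio test: |a_{k+1}| / |a_k| = [(3(k+1)² + 6(k+1) + 4)/(3k² + 6k + 4)] · 3/4, which tends to 3/4 as k → ∞.
Successive powers of (w − 8) differ by 2, so the series converges when |w − 8|² · 3/4 < 1, i.e. |w − 8| < √(4/3). So R = 2√3/3.

R = 2√3/3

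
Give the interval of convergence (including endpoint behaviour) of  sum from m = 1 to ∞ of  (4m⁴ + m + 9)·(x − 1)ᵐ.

The ratio of consecutive coefficients is (4(m+1)⁴ + (m+1) + 9)/(4m⁴ + m + 9) → 1.
Hence R = 1.
Check x = 2: the m-th term does not approach 0; divergence by the term test.
Check x = 0: the m-th term does not approach 0; divergence by the term test.

(0, 2)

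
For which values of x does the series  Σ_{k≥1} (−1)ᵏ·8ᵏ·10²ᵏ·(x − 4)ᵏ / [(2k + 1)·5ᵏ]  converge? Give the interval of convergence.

Ratio test: |a_{k+1}/a_k| = [(2k + 1)/(2(k+1) + 1)] · 8·100/5 → 160 as k → ∞.
Hence the series converges for |x − 4| < 1/(160) = 1/160, so the radius of convergence is 1/160.
Endpoint x = 641/160: an alternating series whose terms decrease to 0 in absolute value, so it converges by the Leibniz criterion.
Check x = 639/160: the terms behave like c/k; limit comparison with the harmonic series gives divergence.

(639/160, 641/160]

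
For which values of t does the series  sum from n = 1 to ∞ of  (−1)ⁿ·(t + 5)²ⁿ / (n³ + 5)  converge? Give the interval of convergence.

[-6, -4]

By the ratio test, |a_{n+1}/a_n| = (n³ + 5)/((n+1)³ + 5) → 1.
Successive powers of (t + 5) differ by 2, so the series converges when |t + 5|² · 1 < 1, i.e. |t + 5| < √(1) = 1. So R = 1.
When t = -4, absolute convergence follows by limit comparison with Σ 1/n³.
Endpoint t = -6: the terms are on the order of 1/n³, so the series converges absolutely by comparison with the p-series (p = 3 > 1).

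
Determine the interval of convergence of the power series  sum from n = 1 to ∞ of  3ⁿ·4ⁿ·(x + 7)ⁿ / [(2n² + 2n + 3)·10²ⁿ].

Ratio test: |a_{n+1}/a_n| = [(2n² + 2n + 3)/(2(n+1)² + 2(n+1) + 3)] · 3·4/100 → 3/25 as n → ∞.
The series converges when 3/25 · |x + 7| < 1, giving R = 25/3.
Endpoint x = 4/3: absolute convergence follows by limit comparison with Σ 1/n².
When x = -46/3, the terms are on the order of 1/n², so the series converges absolutely by comparison with the p-series (p = 2 > 1).

[-46/3, 4/3]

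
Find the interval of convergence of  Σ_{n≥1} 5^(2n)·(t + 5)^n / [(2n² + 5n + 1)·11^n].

[-136/25, -114/25]

By the ratio test, |a_{n+1}/a_n| = [(2n² + 5n + 1)/(2(n+1)² + 5(n+1) + 1)] · 25/11 → 25/11.
The series converges when 25/11 · |t + 5| < 1, giving R = 11/25.
At t = -114/25: the terms are on the order of 1/n², so the series converges absolutely by comparison with the p-series (p = 2 > 1).
Endpoint t = -136/25: the series is dominated by a constant times Σ 1/n², which converges (p = 2 > 1).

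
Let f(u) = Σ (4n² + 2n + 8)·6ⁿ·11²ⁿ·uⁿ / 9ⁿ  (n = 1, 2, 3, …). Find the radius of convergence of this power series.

R = 3/242

The ratio of consecutive coefficients is [(4(n+1)² + 2(n+1) + 8)/(4n² + 2n + 8)] · 6·121/9 → 242/3.
The series converges when 242/3 · |u| < 1, giving R = 3/242.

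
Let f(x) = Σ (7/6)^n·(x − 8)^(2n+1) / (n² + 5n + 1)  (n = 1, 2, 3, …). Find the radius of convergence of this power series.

Ratio test: |a_{n+1}/a_n| = [(n² + 5n + 1)/((n+1)² + 5(n+1) + 1)] · 7/6 → 7/6 as n → ∞.
Writing y = (x − 8)², the series in y has radius 6/7, so |x − 8| < √(6/7) and R = √42/7.

R = √42/7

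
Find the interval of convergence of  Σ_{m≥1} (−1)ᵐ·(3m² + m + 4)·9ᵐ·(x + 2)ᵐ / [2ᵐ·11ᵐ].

(-40/9, 4/9)

By the ratio test, |a_{m+1}/a_m| = [(3(m+1)² + (m+1) + 4)/(3m² + m + 4)] · 9/(2·11) → 9/22.
Thus R = 1/(9/22) = 22/9.
When x = 4/9, the m-th term does not approach 0; divergence by the term test.
At x = -40/9: the terms do not tend to 0, so the series diverges.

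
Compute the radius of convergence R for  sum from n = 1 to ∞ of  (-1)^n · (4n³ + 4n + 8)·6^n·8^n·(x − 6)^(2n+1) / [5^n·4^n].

Apply the ratio test: |a_{n+1}| / |a_n| = [(4(n+1)³ + 4(n+1) + 8)/(4n³ + 4n + 8)] · 6·8/(5·4), which tends to 12/5 as n → ∞.
Successive powers of (x − 6) differ by 2, so the series converges when |x − 6|² · 12/5 < 1, i.e. |x − 6| < √(5/12). So R = √15/6.

R = √15/6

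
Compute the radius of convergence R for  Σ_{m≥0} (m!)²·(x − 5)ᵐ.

The ratio of consecutive coefficients is (m+1)² → ∞.
The ratio grows without bound, so the series diverges whenever (x − 5) ≠ 0; it converges only at x = 5. R = 0.

R = 0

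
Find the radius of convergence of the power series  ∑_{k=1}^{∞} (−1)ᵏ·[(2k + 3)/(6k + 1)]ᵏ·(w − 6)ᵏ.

R = 3

Root test: |a_k|^(1/k) = (2k + 3)/(6k + 1) → 1/3.
Thus R = 1/(1/3) = 3.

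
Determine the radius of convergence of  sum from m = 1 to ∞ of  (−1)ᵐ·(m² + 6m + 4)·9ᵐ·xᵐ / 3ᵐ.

Apply the ratio test: |a_{m+1}| / |a_m| = [((m+1)² + 6(m+1) + 4)/(m² + 6m + 4)] · 9/3, which tends to 3 as m → ∞.
Hence the series converges for |x| < 1/(3) = 1/3, so the radius of convergence is 1/3.

R = 1/3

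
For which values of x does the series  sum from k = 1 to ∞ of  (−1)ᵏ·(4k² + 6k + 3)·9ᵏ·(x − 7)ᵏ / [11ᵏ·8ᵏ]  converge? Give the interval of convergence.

The ratio of consecutive coefficients is [(4(k+1)² + 6(k+1) + 3)/(4k² + 6k + 3)] · 9/(11·8) → 9/88.
Hence the series converges for |x − 7| < 1/(9/88) = 88/9, so the radius of convergence is 88/9.
When x = 151/9, the terms have absolute value of order k², which does not tend to 0, so the series diverges by the divergence test.
When x = -25/9, the terms do not tend to 0, so the series diverges.

(-25/9, 151/9)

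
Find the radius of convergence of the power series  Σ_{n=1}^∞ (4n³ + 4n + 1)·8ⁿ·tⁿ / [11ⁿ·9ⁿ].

By the ratio test, |a_{n+1}/a_n| = [(4(n+1)³ + 4(n+1) + 1)/(4n³ + 4n + 1)] · 8/(11·9) → 8/99.
The series converges when 8/99 · |t| < 1, giving R = 99/8.

R = 99/8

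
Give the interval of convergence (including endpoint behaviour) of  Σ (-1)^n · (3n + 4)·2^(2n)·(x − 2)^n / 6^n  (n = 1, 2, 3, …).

(1/2, 7/2)

The ratio of consecutive coefficients is [(3(n+1) + 4)/(3n + 4)] · 4/6 → 2/3.
Convergence for |x − 2| · 2/3 < 1, i.e. |x − 2| < 3/2. So R = 3/2.
At x = 7/2: the terms have absolute value of order n, which does not tend to 0, so the series diverges by the divergence test.
Endpoint x = 1/2: the n-th term does not approach 0; divergence by the term test.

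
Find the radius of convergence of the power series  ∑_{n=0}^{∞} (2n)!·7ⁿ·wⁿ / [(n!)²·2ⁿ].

R = 1/14

Apply the ratio test: |a_{n+1}| / |a_n| = (2n+1)·(2n+2)/(n+1)² · 7/2, which tends to 14 as n → ∞.
Hence the series converges for |w| < 1/(14) = 1/14, so the radius of convergence is 1/14.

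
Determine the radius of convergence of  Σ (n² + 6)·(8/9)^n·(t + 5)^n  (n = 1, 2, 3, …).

R = 9/8

Ratio test: |a_{n+1}/a_n| = [((n+1)² + 6)/(n² + 6)] · 8/9 → 8/9 as n → ∞.
Hence the series converges for |t + 5| < 1/(8/9) = 9/8, so the radius of convergence is 9/8.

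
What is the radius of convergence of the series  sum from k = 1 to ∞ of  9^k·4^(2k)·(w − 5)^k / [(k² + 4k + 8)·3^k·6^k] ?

The ratio of consecutive coefficients is [(k² + 4k + 8)/((k+1)² + 4(k+1) + 8)] · 9·16/(3·6) → 8.
The series converges when 8 · |w − 5| < 1, giving R = 1/8.

R = 1/8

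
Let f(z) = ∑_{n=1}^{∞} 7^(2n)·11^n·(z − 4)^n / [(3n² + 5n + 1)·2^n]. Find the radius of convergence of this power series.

By the ratio test, |a_{n+1}/a_n| = [(3n² + 5n + 1)/(3(n+1)² + 5(n+1) + 1)] · 49·11/2 → 539/2.
Thus R = 1/(539/2) = 2/539.

R = 2/539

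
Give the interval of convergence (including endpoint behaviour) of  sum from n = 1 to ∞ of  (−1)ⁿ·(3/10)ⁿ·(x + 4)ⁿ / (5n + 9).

(-22/3, -2/3]

Ratio test: |a_{n+1}/a_n| = [(5n + 9)/(5(n+1) + 9)] · 3/10 → 3/10 as n → ∞.
Convergence for |x + 4| · 3/10 < 1, i.e. |x + 4| < 10/3. So R = 10/3.
Endpoint x = -2/3: convergence follows from the alternating series test (terms decrease monotonically to 0).
When x = -22/3, the terms behave like c/n; limit comparison with the harmonic series gives divergence.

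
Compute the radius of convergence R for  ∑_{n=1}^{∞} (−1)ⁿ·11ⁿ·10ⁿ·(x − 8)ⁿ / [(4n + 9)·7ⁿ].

By the ratio test, |a_{n+1}/a_n| = [(4n + 9)/(4(n+1) + 9)] · 11·10/7 → 110/7.
Convergence for |x − 8| · 110/7 < 1, i.e. |x − 8| < 7/110. So R = 7/110.

R = 7/110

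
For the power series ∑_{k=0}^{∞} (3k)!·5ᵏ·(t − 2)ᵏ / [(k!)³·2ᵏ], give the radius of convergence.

R = 2/135

Ratio test: |a_{k+1}/a_k| = (3k+1)·(3k+2)·(3k+3)/(k+1)³ · 5/2 → 135/2 as k → ∞.
The series converges when 135/2 · |t − 2| < 1, giving R = 2/135.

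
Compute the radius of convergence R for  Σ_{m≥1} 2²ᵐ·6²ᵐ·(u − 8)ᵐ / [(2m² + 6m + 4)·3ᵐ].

The ratio of consecutive coefficients is [(2m² + 6m + 4)/(2(m+1)² + 6(m+1) + 4)] · 4·36/3 → 48.
Thus R = 1/(48) = 1/48.

R = 1/48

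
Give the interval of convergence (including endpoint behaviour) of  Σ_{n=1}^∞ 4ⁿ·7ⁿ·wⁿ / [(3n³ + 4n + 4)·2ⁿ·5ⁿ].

The ratio of consecutive coefficients is [(3n³ + 4n + 4)/(3(n+1)³ + 4(n+1) + 4)] · 4·7/(2·5) → 14/5.
Thus R = 1/(14/5) = 5/14.
Check w = 5/14: absolute convergence follows by limit comparison with Σ 1/n³.
Check w = -5/14: the series is dominated by a constant times Σ 1/n³, which converges (p = 3 > 1).

[-5/14, 5/14]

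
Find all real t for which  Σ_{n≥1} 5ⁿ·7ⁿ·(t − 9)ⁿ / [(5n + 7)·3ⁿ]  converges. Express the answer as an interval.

The ratio of consecutive coefficients is [(5n + 7)/(5(n+1) + 7)] · 5·7/3 → 35/3.
Convergence for |t − 9| · 35/3 < 1, i.e. |t − 9| < 3/35. So R = 3/35.
Check t = 318/35: the terms behave like c/n; limit comparison with the harmonic series gives divergence.
When t = 312/35, the terms alternate in sign and decrease monotonically to 0 in absolute value (size ~ c/n), so the alternating series test gives convergence.

[312/35, 318/35)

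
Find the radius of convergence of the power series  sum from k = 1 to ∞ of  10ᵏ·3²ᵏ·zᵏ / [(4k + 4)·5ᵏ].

R = 1/18

Ratio test: |a_{k+1}/a_k| = [(4k + 4)/(4(k+1) + 4)] · 10·9/5 → 18 as k → ∞.
Hence the series converges for |z| < 1/(18) = 1/18, so the radius of convergence is 1/18.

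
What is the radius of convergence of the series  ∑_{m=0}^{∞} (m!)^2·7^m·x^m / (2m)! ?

The ratio of consecutive coefficients is (m+1)²/[(2m+1)·(2m+2)] · 7 → 7/4.
Hence the series converges for |x| < 1/(7/4) = 4/7, so the radius of convergence is 4/7.

R = 4/7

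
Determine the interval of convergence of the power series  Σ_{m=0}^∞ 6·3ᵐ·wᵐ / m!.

(−∞, ∞)

Ratio test: |a_{m+1}/a_m| = 6/6 · 3 · 1/(m+1) → 0 as m → ∞.
Since the limit is 0 < 1 for every w, the series converges on all of ℝ and R = ∞.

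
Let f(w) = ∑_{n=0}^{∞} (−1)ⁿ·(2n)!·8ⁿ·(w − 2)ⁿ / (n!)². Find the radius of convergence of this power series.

R = 1/32

The ratio of consecutive coefficients is (2n+1)·(2n+2)/(n+1)² · 8 → 32.
Thus R = 1/(32) = 1/32.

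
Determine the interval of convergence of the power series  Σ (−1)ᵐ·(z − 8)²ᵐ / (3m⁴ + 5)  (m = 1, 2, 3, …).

[7, 9]

The ratio of consecutive coefficients is (3m⁴ + 5)/(3(m+1)⁴ + 5) → 1.
Since the exponent of (z − 8) increases by 2 each term, convergence requires |z − 8|² < 1, hence R = 1.
Check z = 9: absolute convergence follows by limit comparison with Σ 1/m⁴.
When z = 7, the series is dominated by a constant times Σ 1/m⁴, which converges (p = 4 > 1).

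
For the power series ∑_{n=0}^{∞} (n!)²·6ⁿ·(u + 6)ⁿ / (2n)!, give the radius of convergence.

Ratio test: |a_{n+1}/a_n| = (n+1)²/[(2n+1)·(2n+2)] · 6 → 3/2 as n → ∞.
Hence the series converges for |u + 6| < 1/(3/2) = 2/3, so the radius of convergence is 2/3.

R = 2/3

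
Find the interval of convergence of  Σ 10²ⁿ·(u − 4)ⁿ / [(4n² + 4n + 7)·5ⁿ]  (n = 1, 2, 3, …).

By the ratio test, |a_{n+1}/a_n| = [(4n² + 4n + 7)/(4(n+1)² + 4(n+1) + 7)] · 100/5 → 20.
The series converges when 20 · |u − 4| < 1, giving R = 1/20.
At u = 81/20: absolute convergence follows by limit comparison with Σ 1/n².
Endpoint u = 79/20: the terms are on the order of 1/n², so the series converges absolutely by comparison with the p-series (p = 2 > 1).

[79/20, 81/20]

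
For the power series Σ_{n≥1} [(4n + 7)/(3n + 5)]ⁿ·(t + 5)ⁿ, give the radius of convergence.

R = 3/4

Root test: |a_n|^(1/n) = (4n + 7)/(3n + 5) → 4/3.
The series converges when 4/3 · |t + 5| < 1, giving R = 3/4.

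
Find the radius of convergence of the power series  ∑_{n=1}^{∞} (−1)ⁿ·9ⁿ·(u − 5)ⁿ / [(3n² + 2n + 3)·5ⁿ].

R = 5/9

Ratio test: |a_{n+1}/a_n| = [(3n² + 2n + 3)/(3(n+1)² + 2(n+1) + 3)] · 9/5 → 9/5 as n → ∞.
The series converges when 9/5 · |u − 5| < 1, giving R = 5/9.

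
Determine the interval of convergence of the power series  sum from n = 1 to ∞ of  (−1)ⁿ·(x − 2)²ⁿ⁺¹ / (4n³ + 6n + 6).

Ratio test: |a_{n+1}/a_n| = (4n³ + 6n + 6)/(4(n+1)³ + 6(n+1) + 6) → 1 as n → ∞.
Writing y = (x − 2)², the series in y has radius 1, so |x − 2| < √(1) = 1 and R = 1.
Endpoint x = 3: absolute convergence follows by limit comparison with Σ 1/n³.
When x = 1, the series is dominated by a constant times Σ 1/n³, which converges (p = 3 > 1).

[1, 3]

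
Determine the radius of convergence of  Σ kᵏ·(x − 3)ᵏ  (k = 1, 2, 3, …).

By the Cauchy root test, |a_k|^(1/k) = k → ∞.
Since the k-th root of |a_k| is unbounded, the series converges only at x = 3; R = 0.

R = 0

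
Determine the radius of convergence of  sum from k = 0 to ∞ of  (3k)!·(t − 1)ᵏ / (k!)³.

Ratio test: |a_{k+1}/a_k| = (3k+1)·(3k+2)·(3k+3)/(k+1)³ → 27 as k → ∞.
Hence the series converges for |t − 1| < 1/(27) = 1/27, so the radius of convergence is 1/27.

R = 1/27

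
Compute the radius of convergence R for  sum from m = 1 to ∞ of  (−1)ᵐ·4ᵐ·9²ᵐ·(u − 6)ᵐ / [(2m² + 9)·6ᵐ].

The ratio of consecutive coefficients is [(2m² + 9)/(2(m+1)² + 9)] · 4·81/6 → 54.
Thus R = 1/(54) = 1/54.

R = 1/54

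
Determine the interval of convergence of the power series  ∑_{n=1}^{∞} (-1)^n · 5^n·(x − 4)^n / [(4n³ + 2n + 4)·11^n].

[9/5, 31/5]

Apply the ratio test: |a_{n+1}| / |a_n| = [(4n³ + 2n + 4)/(4(n+1)³ + 2(n+1) + 4)] · 5/11, which tends to 5/11 as n → ∞.
The series converges when 5/11 · |x − 4| < 1, giving R = 11/5.
When x = 31/5, the series is dominated by a constant times Σ 1/n³, which converges (p = 3 > 1).
Endpoint x = 9/5: the terms are on the order of 1/n³, so the series converges absolutely by comparison with the p-series (p = 3 > 1).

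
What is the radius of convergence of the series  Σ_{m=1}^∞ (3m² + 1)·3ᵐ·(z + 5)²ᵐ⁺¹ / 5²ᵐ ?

By the ratio test, |a_{m+1}/a_m| = [(3(m+1)² + 1)/(3m² + 1)] · 3/25 → 3/25.
Since the exponent of (z + 5) increases by 2 each term, convergence requires |z + 5|² < 25/3, hence R = 5√3/3.

R = 5√3/3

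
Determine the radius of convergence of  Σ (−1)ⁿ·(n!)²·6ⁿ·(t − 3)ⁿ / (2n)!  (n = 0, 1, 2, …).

R = 2/3

By the ratio test, |a_{n+1}/a_n| = (n+1)²/[(2n+1)·(2n+2)] · 6 → 3/2.
Convergence for |t − 3| · 3/2 < 1, i.e. |t − 3| < 2/3. So R = 2/3.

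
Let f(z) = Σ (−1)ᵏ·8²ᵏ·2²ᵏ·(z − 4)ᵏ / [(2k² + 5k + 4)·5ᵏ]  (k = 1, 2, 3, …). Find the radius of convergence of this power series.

Apply the ratio test: |a_{k+1}| / |a_k| = [(2k² + 5k + 4)/(2(k+1)² + 5(k+1) + 4)] · 64·4/5, which tends to 256/5 as k → ∞.
Convergence for |z − 4| · 256/5 < 1, i.e. |z − 4| < 5/256. So R = 5/256.

R = 5/256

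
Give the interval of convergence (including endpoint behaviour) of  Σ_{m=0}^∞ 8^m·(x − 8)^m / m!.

(−∞, ∞)

Apply the ratio test: |a_{m+1}| / |a_m| = 8 · 1/(m+1), which tends to 0 as m → ∞.
The ratio tends to 0 regardless of x, hence R = ∞.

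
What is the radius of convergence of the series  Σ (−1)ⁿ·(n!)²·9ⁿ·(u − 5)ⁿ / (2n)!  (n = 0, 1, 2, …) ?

The ratio of consecutive coefficients is (n+1)²/[(2n+1)·(2n+2)] · 9 → 9/4.
Convergence for |u − 5| · 9/4 < 1, i.e. |u − 5| < 4/9. So R = 4/9.

R = 4/9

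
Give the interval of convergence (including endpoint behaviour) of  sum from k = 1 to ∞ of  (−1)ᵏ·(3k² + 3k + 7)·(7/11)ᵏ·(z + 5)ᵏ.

(-46/7, -24/7)

By the ratio test, |a_{k+1}/a_k| = [(3(k+1)² + 3(k+1) + 7)/(3k² + 3k + 7)] · 7/11 → 7/11.
Convergence for |z + 5| · 7/11 < 1, i.e. |z + 5| < 11/7. So R = 11/7.
Check z = -24/7: the terms do not tend to 0, so the series diverges.
Check z = -46/7: the terms do not tend to 0, so the series diverges.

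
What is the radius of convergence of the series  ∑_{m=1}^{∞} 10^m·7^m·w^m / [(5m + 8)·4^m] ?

R = 2/35

By the ratio test, |a_{m+1}/a_m| = [(5m + 8)/(5(m+1) + 8)] · 10·7/4 → 35/2.
Thus R = 1/(35/2) = 2/35.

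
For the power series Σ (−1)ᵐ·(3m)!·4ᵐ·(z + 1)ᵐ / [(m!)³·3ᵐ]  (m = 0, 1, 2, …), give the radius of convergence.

Ratio test: |a_{m+1}/a_m| = (3m+1)·(3m+2)·(3m+3)/(m+1)³ · 4/3 → 36 as m → ∞.
Hence the series converges for |z + 1| < 1/(36) = 1/36, so the radius of convergence is 1/36.

R = 1/36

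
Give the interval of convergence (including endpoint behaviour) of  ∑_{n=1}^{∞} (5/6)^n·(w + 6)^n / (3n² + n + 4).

Ratio test: |a_{n+1}/a_n| = [(3n² + n + 4)/(3(n+1)² + (n+1) + 4)] · 5/6 → 5/6 as n → ∞.
Hence the series converges for |w + 6| < 1/(5/6) = 6/5, so the radius of convergence is 6/5.
Endpoint w = -24/5: absolute convergence follows by limit comparison with Σ 1/n².
When w = -36/5, the series is dominated by a constant times Σ 1/n², which converges (p = 2 > 1).

[-36/5, -24/5]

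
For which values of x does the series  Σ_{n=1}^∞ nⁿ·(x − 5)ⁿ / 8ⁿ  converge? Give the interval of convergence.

Root test: |a_n|^(1/n) = n/8 → ∞.
The root grows without bound, so R = 0 (convergence only at x = 5).

{5}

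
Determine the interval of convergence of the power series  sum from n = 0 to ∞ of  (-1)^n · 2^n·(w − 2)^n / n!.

(−∞, ∞)

Apply the ratio test: |a_{n+1}| / |a_n| = 2 · 1/(n+1), which tends to 0 as n → ∞.
The ratio tends to 0 regardless of w, hence R = ∞.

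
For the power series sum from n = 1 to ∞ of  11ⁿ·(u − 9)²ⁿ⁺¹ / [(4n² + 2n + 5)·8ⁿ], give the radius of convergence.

R = 2√22/11

By the ratio test, |a_{n+1}/a_n| = [(4n² + 2n + 5)/(4(n+1)² + 2(n+1) + 5)] · 11/8 → 11/8.
Writing y = (u − 9)², the series in y has radius 8/11, so |u − 9| < √(8/11) and R = 2√22/11.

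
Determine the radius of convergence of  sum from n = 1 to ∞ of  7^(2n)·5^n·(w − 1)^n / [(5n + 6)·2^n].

Ratio test: |a_{n+1}/a_n| = [(5n + 6)/(5(n+1) + 6)] · 49·5/2 → 245/2 as n → ∞.
Thus R = 1/(245/2) = 2/245.

R = 2/245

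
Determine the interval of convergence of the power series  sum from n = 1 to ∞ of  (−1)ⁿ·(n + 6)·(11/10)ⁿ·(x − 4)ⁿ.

(34/11, 54/11)

By the ratio test, |a_{n+1}/a_n| = [((n+1) + 6)/(n + 6)] · 11/10 → 11/10.
Thus R = 1/(11/10) = 10/11.
Endpoint x = 54/11: the terms have absolute value of order n, which does not tend to 0, so the series diverges by the divergence test.
Check x = 34/11: the terms have absolute value of order n, which does not tend to 0, so the series diverges by the divergence test.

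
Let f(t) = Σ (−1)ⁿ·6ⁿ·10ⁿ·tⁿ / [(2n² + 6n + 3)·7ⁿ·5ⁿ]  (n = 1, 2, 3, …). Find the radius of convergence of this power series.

The ratio of consecutive coefficients is [(2n² + 6n + 3)/(2(n+1)² + 6(n+1) + 3)] · 6·10/(7·5) → 12/7.
Convergence for |t| · 12/7 < 1, i.e. |t| < 7/12. So R = 7/12.

R = 7/12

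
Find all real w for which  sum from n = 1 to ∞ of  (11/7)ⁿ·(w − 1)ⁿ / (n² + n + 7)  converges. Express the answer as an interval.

[4/11, 18/11]

Apply the ratio test: |a_{n+1}| / |a_n| = [(n² + n + 7)/((n+1)² + (n+1) + 7)] · 11/7, which tends to 11/7 as n → ∞.
Thus R = 1/(11/7) = 7/11.
Endpoint w = 18/11: the terms are on the order of 1/n², so the series converges absolutely by comparison with the p-series (p = 2 > 1).
At w = 4/11: the series is dominated by a constant times Σ 1/n², which converges (p = 2 > 1).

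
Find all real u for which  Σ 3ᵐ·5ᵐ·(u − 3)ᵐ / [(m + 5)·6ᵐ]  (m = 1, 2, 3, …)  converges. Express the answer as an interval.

[13/5, 17/5)

The ratio of consecutive coefficients is [(m + 5)/((m+1) + 5)] · 3·5/6 → 5/2.
Hence the series converges for |u − 3| < 1/(5/2) = 2/5, so the radius of convergence is 2/5.
Check u = 17/5: the terms are asymptotic to a nonzero constant times 1/m, so the series diverges by limit comparison with Σ 1/m.
Endpoint u = 13/5: convergence follows from the alternating series test (terms decrease monotonically to 0).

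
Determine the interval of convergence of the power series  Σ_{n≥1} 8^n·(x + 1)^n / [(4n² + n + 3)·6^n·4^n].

[-4, 2]

Ratio test: |a_{n+1}/a_n| = [(4n² + n + 3)/(4(n+1)² + (n+1) + 3)] · 8/(6·4) → 1/3 as n → ∞.
The series converges when 1/3 · |x + 1| < 1, giving R = 3.
At x = 2: the series is dominated by a constant times Σ 1/n², which converges (p = 2 > 1).
When x = -4, the series is dominated by a constant times Σ 1/n², which converges (p = 2 > 1).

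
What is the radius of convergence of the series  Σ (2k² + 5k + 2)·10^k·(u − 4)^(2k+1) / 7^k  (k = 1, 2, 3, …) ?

R = √70/10

Apply the ratio test: |a_{k+1}| / |a_k| = [(2(k+1)² + 5(k+1) + 2)/(2k² + 5k + 2)] · 10/7, which tends to 10/7 as k → ∞.
Since the exponent of (u − 4) increases by 2 each term, convergence requires |u − 4|² < 7/10, hence R = √70/10.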